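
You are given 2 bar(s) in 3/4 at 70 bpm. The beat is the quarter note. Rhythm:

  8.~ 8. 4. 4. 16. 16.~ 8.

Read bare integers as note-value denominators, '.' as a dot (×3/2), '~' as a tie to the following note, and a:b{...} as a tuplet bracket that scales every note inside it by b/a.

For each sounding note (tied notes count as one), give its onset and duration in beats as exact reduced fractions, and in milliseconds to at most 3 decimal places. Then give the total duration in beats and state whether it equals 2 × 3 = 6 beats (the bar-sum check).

1) 0.0ms=0b +1285.714ms=3/2b
2) 1285.714ms=3/2b +1285.714ms=3/2b
3) 2571.429ms=3b +1285.714ms=3/2b
4) 3857.143ms=9/2b +321.429ms=3/8b
5) 4178.571ms=39/8b +964.286ms=9/8b
Σ=6b of 6 (70bpm 3/4) — PASS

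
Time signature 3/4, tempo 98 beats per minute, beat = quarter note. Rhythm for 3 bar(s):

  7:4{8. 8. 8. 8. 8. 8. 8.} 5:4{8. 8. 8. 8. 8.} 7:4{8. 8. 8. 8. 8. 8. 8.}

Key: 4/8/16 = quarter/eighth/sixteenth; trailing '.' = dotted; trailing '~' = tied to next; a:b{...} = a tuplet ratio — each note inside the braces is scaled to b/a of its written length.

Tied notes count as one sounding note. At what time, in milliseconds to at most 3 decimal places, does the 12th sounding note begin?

1. 0.0ms @ 0 + 262.391ms (3/7)
2. 262.391ms @ 3/7 + 262.391ms (3/7)
3. 524.781ms @ 6/7 + 262.391ms (3/7)
4. 787.172ms @ 9/7 + 262.391ms (3/7)
5. 1049.563ms @ 12/7 + 262.391ms (3/7)
6. 1311.953ms @ 15/7 + 262.391ms (3/7)
7. 1574.344ms @ 18/7 + 262.391ms (3/7)
8. 1836.735ms @ 3 + 367.347ms (3/5)
9. 2204.082ms @ 18/5 + 367.347ms (3/5)
10. 2571.429ms @ 21/5 + 367.347ms (3/5)
11. 2938.776ms @ 24/5 + 367.347ms (3/5)
12. 3306.122ms @ 27/5 + 367.347ms (3/5)
13. 3673.469ms @ 6 + 262.391ms (3/7)
14. 3935.86ms @ 45/7 + 262.391ms (3/7)
15. 4198.251ms @ 48/7 + 262.391ms (3/7)
16. 4460.641ms @ 51/7 + 262.391ms (3/7)
17. 4723.032ms @ 54/7 + 262.391ms (3/7)
18. 4985.423ms @ 57/7 + 262.391ms (3/7)
19. 5247.813ms @ 60/7 + 262.391ms (3/7)

note 12 onset = 27/5b = 3306.122ms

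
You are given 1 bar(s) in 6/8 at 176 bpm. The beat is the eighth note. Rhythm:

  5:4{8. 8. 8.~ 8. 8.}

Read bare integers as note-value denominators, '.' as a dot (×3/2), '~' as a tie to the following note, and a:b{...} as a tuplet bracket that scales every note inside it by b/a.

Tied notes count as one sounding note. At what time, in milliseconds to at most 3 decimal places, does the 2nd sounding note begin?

note 2 onset = 6/5b = 409.091ms

1. 0.0ms @ 0 + 409.091ms (6/5)
2. 409.091ms @ 6/5 + 409.091ms (6/5)
3. 818.182ms @ 12/5 + 818.182ms (12/5)
4. 1636.364ms @ 24/5 + 409.091ms (6/5)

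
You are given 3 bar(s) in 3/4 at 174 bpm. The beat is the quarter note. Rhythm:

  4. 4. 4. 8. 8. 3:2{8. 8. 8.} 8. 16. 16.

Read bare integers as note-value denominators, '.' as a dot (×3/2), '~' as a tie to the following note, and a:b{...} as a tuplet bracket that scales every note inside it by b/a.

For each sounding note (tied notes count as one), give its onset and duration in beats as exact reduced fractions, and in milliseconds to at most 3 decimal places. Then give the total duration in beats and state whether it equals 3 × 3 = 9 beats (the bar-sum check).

1) 0.0ms=0b +517.241ms=3/2b
2) 517.241ms=3/2b +517.241ms=3/2b
3) 1034.483ms=3b +517.241ms=3/2b
4) 1551.724ms=9/2b +258.621ms=3/4b
5) 1810.345ms=21/4b +258.621ms=3/4b
6) 2068.966ms=6b +172.414ms=1/2b
7) 2241.379ms=13/2b +172.414ms=1/2b
8) 2413.793ms=7b +172.414ms=1/2b
9) 2586.207ms=15/2b +258.621ms=3/4b
10) 2844.828ms=33/4b +129.31ms=3/8b
11) 2974.138ms=69/8b +129.31ms=3/8b
Σ=9b of 9 (174bpm 3/4) — PASS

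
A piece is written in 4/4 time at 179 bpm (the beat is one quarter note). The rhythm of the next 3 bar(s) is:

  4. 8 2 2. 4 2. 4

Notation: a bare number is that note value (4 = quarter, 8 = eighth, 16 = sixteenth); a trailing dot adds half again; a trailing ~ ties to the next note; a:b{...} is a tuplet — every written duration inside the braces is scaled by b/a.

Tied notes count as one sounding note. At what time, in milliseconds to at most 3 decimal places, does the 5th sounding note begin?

note 5 onset = 7b = 2346.369ms

1. 0.0ms @ 0 + 502.793ms (3/2)
2. 502.793ms @ 3/2 + 167.598ms (1/2)
3. 670.391ms @ 2 + 670.391ms (2)
4. 1340.782ms @ 4 + 1005.587ms (3)
5. 2346.369ms @ 7 + 335.196ms (1)
6. 2681.564ms @ 8 + 1005.587ms (3)
7. 3687.151ms @ 11 + 335.196ms (1)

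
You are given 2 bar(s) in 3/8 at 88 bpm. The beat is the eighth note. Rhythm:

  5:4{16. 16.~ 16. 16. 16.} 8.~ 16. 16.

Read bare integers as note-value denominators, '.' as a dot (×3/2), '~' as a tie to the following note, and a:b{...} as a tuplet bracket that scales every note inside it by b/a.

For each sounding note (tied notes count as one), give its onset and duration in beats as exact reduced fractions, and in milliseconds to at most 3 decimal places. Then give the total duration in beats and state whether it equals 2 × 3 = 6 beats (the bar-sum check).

1) 0.0ms=0b +409.091ms=3/5b
2) 409.091ms=3/5b +818.182ms=6/5b
3) 1227.273ms=9/5b +409.091ms=3/5b
4) 1636.364ms=12/5b +409.091ms=3/5b
5) 2045.455ms=3b +1534.091ms=9/4b
6) 3579.545ms=21/4b +511.364ms=3/4b
Σ=6b of 6 (88bpm 3/8) — PASS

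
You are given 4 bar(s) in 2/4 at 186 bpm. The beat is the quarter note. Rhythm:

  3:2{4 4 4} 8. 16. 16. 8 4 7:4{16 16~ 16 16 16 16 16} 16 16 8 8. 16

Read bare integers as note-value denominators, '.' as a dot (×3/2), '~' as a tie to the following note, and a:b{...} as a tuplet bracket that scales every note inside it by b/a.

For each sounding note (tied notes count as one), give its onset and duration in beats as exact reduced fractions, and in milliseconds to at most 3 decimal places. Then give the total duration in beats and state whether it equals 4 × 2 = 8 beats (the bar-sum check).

1) 0.0ms=0b +215.054ms=2/3b
2) 215.054ms=2/3b +215.054ms=2/3b
3) 430.108ms=4/3b +215.054ms=2/3b
4) 645.161ms=2b +241.935ms=3/4b
5) 887.097ms=11/4b +120.968ms=3/8b
6) 1008.065ms=25/8b +120.968ms=3/8b
7) 1129.032ms=7/2b +161.29ms=1/2b
8) 1290.323ms=4b +322.581ms=1b
9) 1612.903ms=5b +46.083ms=1/7b
10) 1658.986ms=36/7b +92.166ms=2/7b
11) 1751.152ms=38/7b +46.083ms=1/7b
12) 1797.235ms=39/7b +46.083ms=1/7b
13) 1843.318ms=40/7b +46.083ms=1/7b
14) 1889.401ms=41/7b +46.083ms=1/7b
15) 1935.484ms=6b +80.645ms=1/4b
16) 2016.129ms=25/4b +80.645ms=1/4b
17) 2096.774ms=13/2b +161.29ms=1/2b
18) 2258.065ms=7b +241.935ms=3/4b
19) 2500.0ms=31/4b +80.645ms=1/4b
Σ=8b of 8 (186bpm 2/4) — PASS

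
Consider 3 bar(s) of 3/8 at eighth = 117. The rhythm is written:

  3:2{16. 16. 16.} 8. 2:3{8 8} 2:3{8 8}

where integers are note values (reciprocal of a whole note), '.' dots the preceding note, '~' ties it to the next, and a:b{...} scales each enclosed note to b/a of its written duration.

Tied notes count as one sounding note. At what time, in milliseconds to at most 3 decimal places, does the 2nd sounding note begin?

note 2 onset = 1/2b = 256.41ms

1. 0.0ms @ 0 + 256.41ms (1/2)
2. 256.41ms @ 1/2 + 256.41ms (1/2)
3. 512.821ms @ 1 + 256.41ms (1/2)
4. 769.231ms @ 3/2 + 769.231ms (3/2)
5. 1538.462ms @ 3 + 769.231ms (3/2)
6. 2307.692ms @ 9/2 + 769.231ms (3/2)
7. 3076.923ms @ 6 + 769.231ms (3/2)
8. 3846.154ms @ 15/2 + 769.231ms (3/2)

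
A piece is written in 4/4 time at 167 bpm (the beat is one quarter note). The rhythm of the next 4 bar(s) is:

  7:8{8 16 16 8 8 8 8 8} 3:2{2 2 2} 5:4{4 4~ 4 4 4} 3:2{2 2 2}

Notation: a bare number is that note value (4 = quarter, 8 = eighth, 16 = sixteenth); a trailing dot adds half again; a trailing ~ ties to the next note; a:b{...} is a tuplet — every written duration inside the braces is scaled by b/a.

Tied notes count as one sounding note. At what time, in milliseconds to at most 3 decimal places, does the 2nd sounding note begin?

note 2 onset = 4/7b = 205.304ms

1. 0.0ms @ 0 + 205.304ms (4/7)
2. 205.304ms @ 4/7 + 102.652ms (2/7)
3. 307.956ms @ 6/7 + 102.652ms (2/7)
4. 410.607ms @ 8/7 + 205.304ms (4/7)
5. 615.911ms @ 12/7 + 205.304ms (4/7)
6. 821.215ms @ 16/7 + 205.304ms (4/7)
7. 1026.518ms @ 20/7 + 205.304ms (4/7)
8. 1231.822ms @ 24/7 + 205.304ms (4/7)
9. 1437.126ms @ 4 + 479.042ms (4/3)
10. 1916.168ms @ 16/3 + 479.042ms (4/3)
11. 2395.21ms @ 20/3 + 479.042ms (4/3)
12. 2874.251ms @ 8 + 287.425ms (4/5)
13. 3161.677ms @ 44/5 + 574.85ms (8/5)
14. 3736.527ms @ 52/5 + 287.425ms (4/5)
15. 4023.952ms @ 56/5 + 287.425ms (4/5)
16. 4311.377ms @ 12 + 479.042ms (4/3)
17. 4790.419ms @ 40/3 + 479.042ms (4/3)
18. 5269.461ms @ 44/3 + 479.042ms (4/3)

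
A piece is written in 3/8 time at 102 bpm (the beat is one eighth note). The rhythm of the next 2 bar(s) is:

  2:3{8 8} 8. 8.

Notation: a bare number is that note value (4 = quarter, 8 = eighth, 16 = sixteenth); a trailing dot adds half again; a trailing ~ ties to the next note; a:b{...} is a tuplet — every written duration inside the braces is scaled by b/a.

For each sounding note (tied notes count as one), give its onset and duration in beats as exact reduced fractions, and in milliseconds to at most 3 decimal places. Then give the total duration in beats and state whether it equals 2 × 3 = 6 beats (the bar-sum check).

1) 0.0ms=0b +882.353ms=3/2b
2) 882.353ms=3/2b +882.353ms=3/2b
3) 1764.706ms=3b +882.353ms=3/2b
4) 2647.059ms=9/2b +882.353ms=3/2b
Σ=6b of 6 (102bpm 3/8) — PASS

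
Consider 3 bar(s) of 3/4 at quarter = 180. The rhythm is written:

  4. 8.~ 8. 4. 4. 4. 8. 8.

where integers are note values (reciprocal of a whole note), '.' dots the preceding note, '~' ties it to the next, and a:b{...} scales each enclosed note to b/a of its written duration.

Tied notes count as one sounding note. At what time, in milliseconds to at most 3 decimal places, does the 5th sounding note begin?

note 5 onset = 6b = 2000.0ms

1. 0.0ms @ 0 + 500.0ms (3/2)
2. 500.0ms @ 3/2 + 500.0ms (3/2)
3. 1000.0ms @ 3 + 500.0ms (3/2)
4. 1500.0ms @ 9/2 + 500.0ms (3/2)
5. 2000.0ms @ 6 + 500.0ms (3/2)
6. 2500.0ms @ 15/2 + 250.0ms (3/4)
7. 2750.0ms @ 33/4 + 250.0ms (3/4)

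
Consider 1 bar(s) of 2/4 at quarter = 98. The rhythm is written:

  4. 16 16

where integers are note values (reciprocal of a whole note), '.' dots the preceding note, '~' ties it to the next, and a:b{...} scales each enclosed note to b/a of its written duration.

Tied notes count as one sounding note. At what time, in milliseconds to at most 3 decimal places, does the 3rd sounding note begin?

note 3 onset = 7/4b = 1071.429ms

1. 0.0ms @ 0 + 918.367ms (3/2)
2. 918.367ms @ 3/2 + 153.061ms (1/4)
3. 1071.429ms @ 7/4 + 153.061ms (1/4)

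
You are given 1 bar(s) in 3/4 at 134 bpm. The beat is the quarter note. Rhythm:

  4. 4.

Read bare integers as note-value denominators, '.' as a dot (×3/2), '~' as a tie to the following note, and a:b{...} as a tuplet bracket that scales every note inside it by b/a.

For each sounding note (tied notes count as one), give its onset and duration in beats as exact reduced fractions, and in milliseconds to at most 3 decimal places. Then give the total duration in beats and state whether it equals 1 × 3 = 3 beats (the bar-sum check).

1) 0.0ms=0b +671.642ms=3/2b
2) 671.642ms=3/2b +671.642ms=3/2b
Σ=3b of 3 (134bpm 3/4) — PASS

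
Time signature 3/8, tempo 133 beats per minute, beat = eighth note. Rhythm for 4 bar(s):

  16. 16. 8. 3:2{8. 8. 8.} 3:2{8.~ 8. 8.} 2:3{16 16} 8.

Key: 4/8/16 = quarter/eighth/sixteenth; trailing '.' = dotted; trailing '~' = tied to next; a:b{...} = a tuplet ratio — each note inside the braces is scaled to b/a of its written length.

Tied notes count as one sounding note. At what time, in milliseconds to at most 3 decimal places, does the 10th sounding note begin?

1. 0.0ms @ 0 + 338.346ms (3/4)
2. 338.346ms @ 3/4 + 338.346ms (3/4)
3. 676.692ms @ 3/2 + 676.692ms (3/2)
4. 1353.383ms @ 3 + 451.128ms (1)
5. 1804.511ms @ 4 + 451.128ms (1)
6. 2255.639ms @ 5 + 451.128ms (1)
7. 2706.767ms @ 6 + 902.256ms (2)
8. 3609.023ms @ 8 + 451.128ms (1)
9. 4060.15ms @ 9 + 338.346ms (3/4)
10. 4398.496ms @ 39/4 + 338.346ms (3/4)
11. 4736.842ms @ 21/2 + 676.692ms (3/2)

note 10 onset = 39/4b = 4398.496ms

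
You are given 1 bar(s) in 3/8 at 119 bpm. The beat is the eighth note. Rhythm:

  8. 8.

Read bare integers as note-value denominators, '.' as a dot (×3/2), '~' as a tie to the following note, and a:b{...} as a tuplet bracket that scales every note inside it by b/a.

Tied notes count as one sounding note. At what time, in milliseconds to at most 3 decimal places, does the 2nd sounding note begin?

note 2 onset = 3/2b = 756.303ms

1. 0.0ms @ 0 + 756.303ms (3/2)
2. 756.303ms @ 3/2 + 756.303ms (3/2)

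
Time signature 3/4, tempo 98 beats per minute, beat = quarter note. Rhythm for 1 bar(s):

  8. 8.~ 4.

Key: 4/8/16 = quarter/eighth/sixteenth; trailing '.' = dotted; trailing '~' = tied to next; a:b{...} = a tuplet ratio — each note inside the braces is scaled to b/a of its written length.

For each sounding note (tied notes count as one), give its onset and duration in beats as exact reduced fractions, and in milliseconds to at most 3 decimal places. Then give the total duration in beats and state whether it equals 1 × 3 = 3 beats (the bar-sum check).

1) 0.0ms=0b +459.184ms=3/4b
2) 459.184ms=3/4b +1377.551ms=9/4b
Σ=3b of 3 (98bpm 3/4) — PASS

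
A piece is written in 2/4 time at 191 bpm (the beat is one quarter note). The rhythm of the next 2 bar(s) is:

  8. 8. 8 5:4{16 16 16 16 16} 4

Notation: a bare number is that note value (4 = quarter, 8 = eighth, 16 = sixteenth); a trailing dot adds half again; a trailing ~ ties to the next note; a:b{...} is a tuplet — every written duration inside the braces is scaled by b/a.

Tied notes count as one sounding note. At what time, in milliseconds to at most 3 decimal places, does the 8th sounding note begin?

note 8 onset = 14/5b = 879.581ms

1. 0.0ms @ 0 + 235.602ms (3/4)
2. 235.602ms @ 3/4 + 235.602ms (3/4)
3. 471.204ms @ 3/2 + 157.068ms (1/2)
4. 628.272ms @ 2 + 62.827ms (1/5)
5. 691.099ms @ 11/5 + 62.827ms (1/5)
6. 753.927ms @ 12/5 + 62.827ms (1/5)
7. 816.754ms @ 13/5 + 62.827ms (1/5)
8. 879.581ms @ 14/5 + 62.827ms (1/5)
9. 942.408ms @ 3 + 314.136ms (1)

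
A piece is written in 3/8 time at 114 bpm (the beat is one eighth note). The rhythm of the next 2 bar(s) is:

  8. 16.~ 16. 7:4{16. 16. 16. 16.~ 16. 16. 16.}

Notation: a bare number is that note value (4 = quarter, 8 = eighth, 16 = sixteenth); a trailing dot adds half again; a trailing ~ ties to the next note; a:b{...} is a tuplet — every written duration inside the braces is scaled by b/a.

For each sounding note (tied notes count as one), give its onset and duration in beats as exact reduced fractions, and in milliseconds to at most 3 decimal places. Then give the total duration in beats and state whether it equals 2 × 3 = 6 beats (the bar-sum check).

1) 0.0ms=0b +789.474ms=3/2b
2) 789.474ms=3/2b +789.474ms=3/2b
3) 1578.947ms=3b +225.564ms=3/7b
4) 1804.511ms=24/7b +225.564ms=3/7b
5) 2030.075ms=27/7b +225.564ms=3/7b
6) 2255.639ms=30/7b +451.128ms=6/7b
7) 2706.767ms=36/7b +225.564ms=3/7b
8) 2932.331ms=39/7b +225.564ms=3/7b
Σ=6b of 6 (114bpm 3/8) — PASS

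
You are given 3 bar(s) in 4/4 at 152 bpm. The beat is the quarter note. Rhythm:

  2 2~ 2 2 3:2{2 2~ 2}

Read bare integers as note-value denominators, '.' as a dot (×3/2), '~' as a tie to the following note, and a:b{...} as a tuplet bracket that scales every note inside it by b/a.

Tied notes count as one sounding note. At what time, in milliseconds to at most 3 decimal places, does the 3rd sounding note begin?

1. 0.0ms @ 0 + 789.474ms (2)
2. 789.474ms @ 2 + 1578.947ms (4)
3. 2368.421ms @ 6 + 789.474ms (2)
4. 3157.895ms @ 8 + 526.316ms (4/3)
5. 3684.211ms @ 28/3 + 1052.632ms (8/3)

note 3 onset = 6b = 2368.421ms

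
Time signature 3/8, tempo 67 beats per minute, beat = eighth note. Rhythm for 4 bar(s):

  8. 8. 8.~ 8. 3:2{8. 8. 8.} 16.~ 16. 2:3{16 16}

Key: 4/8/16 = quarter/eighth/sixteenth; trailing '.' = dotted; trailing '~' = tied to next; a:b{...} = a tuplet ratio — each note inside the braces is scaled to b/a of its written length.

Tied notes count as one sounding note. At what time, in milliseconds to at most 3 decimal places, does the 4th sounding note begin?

note 4 onset = 6b = 5373.134ms

1. 0.0ms @ 0 + 1343.284ms (3/2)
2. 1343.284ms @ 3/2 + 1343.284ms (3/2)
3. 2686.567ms @ 3 + 2686.567ms (3)
4. 5373.134ms @ 6 + 895.522ms (1)
5. 6268.657ms @ 7 + 895.522ms (1)
6. 7164.179ms @ 8 + 895.522ms (1)
7. 8059.701ms @ 9 + 1343.284ms (3/2)
8. 9402.985ms @ 21/2 + 671.642ms (3/4)
9. 10074.627ms @ 45/4 + 671.642ms (3/4)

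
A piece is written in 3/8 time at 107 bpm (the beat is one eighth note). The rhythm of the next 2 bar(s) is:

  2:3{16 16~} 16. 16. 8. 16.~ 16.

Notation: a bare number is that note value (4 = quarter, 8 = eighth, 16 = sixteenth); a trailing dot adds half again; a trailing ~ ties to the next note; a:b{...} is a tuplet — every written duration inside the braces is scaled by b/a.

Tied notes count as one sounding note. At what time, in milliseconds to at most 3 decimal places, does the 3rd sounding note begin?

note 3 onset = 9/4b = 1261.682ms

1. 0.0ms @ 0 + 420.561ms (3/4)
2. 420.561ms @ 3/4 + 841.121ms (3/2)
3. 1261.682ms @ 9/4 + 420.561ms (3/4)
4. 1682.243ms @ 3 + 841.121ms (3/2)
5. 2523.364ms @ 9/2 + 841.121ms (3/2)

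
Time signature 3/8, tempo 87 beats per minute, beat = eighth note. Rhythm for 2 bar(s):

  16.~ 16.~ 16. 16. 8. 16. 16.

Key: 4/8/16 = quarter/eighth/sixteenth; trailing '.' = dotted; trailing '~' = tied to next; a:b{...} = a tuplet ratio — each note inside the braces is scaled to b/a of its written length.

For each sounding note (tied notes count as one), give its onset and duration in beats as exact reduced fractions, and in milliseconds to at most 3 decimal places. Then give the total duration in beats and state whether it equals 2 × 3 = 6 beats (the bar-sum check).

1) 0.0ms=0b +1551.724ms=9/4b
2) 1551.724ms=9/4b +517.241ms=3/4b
3) 2068.966ms=3b +1034.483ms=3/2b
4) 3103.448ms=9/2b +517.241ms=3/4b
5) 3620.69ms=21/4b +517.241ms=3/4b
Σ=6b of 6 (87bpm 3/8) — PASS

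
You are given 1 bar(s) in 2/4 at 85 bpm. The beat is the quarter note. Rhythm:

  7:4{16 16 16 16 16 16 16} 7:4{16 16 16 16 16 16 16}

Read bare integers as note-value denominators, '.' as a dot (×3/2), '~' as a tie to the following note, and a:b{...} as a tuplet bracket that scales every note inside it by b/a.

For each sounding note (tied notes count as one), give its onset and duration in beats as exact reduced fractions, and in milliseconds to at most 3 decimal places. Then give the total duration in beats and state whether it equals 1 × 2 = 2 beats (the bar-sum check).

1) 0.0ms=0b +100.84ms=1/7b
2) 100.84ms=1/7b +100.84ms=1/7b
3) 201.681ms=2/7b +100.84ms=1/7b
4) 302.521ms=3/7b +100.84ms=1/7b
5) 403.361ms=4/7b +100.84ms=1/7b
6) 504.202ms=5/7b +100.84ms=1/7b
7) 605.042ms=6/7b +100.84ms=1/7b
8) 705.882ms=1b +100.84ms=1/7b
9) 806.723ms=8/7b +100.84ms=1/7b
10) 907.563ms=9/7b +100.84ms=1/7b
11) 1008.403ms=10/7b +100.84ms=1/7b
12) 1109.244ms=11/7b +100.84ms=1/7b
13) 1210.084ms=12/7b +100.84ms=1/7b
14) 1310.924ms=13/7b +100.84ms=1/7b
Σ=2b of 2 (85bpm 2/4) — PASS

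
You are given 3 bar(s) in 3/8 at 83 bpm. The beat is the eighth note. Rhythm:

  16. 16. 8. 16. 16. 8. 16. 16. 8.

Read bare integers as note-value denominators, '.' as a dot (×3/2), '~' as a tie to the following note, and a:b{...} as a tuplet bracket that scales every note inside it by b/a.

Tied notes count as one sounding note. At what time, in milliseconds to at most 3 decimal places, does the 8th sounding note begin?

note 8 onset = 27/4b = 4879.518ms

1. 0.0ms @ 0 + 542.169ms (3/4)
2. 542.169ms @ 3/4 + 542.169ms (3/4)
3. 1084.337ms @ 3/2 + 1084.337ms (3/2)
4. 2168.675ms @ 3 + 542.169ms (3/4)
5. 2710.843ms @ 15/4 + 542.169ms (3/4)
6. 3253.012ms @ 9/2 + 1084.337ms (3/2)
7. 4337.349ms @ 6 + 542.169ms (3/4)
8. 4879.518ms @ 27/4 + 542.169ms (3/4)
9. 5421.687ms @ 15/2 + 1084.337ms (3/2)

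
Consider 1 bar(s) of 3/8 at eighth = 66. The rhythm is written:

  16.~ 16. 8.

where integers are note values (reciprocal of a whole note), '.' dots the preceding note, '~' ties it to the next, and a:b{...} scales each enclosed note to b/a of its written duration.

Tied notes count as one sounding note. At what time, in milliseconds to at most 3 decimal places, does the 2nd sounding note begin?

note 2 onset = 3/2b = 1363.636ms

1. 0.0ms @ 0 + 1363.636ms (3/2)
2. 1363.636ms @ 3/2 + 1363.636ms (3/2)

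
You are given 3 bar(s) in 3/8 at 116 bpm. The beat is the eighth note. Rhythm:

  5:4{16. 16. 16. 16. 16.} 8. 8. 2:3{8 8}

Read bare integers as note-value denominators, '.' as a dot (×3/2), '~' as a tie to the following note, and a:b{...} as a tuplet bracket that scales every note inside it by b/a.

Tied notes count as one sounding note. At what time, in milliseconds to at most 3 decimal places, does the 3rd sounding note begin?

1. 0.0ms @ 0 + 310.345ms (3/5)
2. 310.345ms @ 3/5 + 310.345ms (3/5)
3. 620.69ms @ 6/5 + 310.345ms (3/5)
4. 931.034ms @ 9/5 + 310.345ms (3/5)
5. 1241.379ms @ 12/5 + 310.345ms (3/5)
6. 1551.724ms @ 3 + 775.862ms (3/2)
7. 2327.586ms @ 9/2 + 775.862ms (3/2)
8. 3103.448ms @ 6 + 775.862ms (3/2)
9. 3879.31ms @ 15/2 + 775.862ms (3/2)

note 3 onset = 6/5b = 620.69ms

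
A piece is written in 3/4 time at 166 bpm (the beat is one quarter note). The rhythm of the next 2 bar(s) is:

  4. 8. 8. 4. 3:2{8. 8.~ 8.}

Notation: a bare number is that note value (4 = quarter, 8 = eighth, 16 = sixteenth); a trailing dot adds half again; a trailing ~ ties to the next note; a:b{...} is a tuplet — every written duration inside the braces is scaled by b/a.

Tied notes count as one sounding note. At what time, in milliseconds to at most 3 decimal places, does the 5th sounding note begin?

1. 0.0ms @ 0 + 542.169ms (3/2)
2. 542.169ms @ 3/2 + 271.084ms (3/4)
3. 813.253ms @ 9/4 + 271.084ms (3/4)
4. 1084.337ms @ 3 + 542.169ms (3/2)
5. 1626.506ms @ 9/2 + 180.723ms (1/2)
6. 1807.229ms @ 5 + 361.446ms (1)

note 5 onset = 9/2b = 1626.506ms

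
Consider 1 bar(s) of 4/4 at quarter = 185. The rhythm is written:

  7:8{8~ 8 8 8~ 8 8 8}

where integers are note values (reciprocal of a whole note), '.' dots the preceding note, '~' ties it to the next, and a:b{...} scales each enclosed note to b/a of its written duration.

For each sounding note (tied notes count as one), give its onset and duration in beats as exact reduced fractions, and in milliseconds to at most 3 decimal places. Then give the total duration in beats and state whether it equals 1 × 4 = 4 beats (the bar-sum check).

1) 0.0ms=0b +370.656ms=8/7b
2) 370.656ms=8/7b +185.328ms=4/7b
3) 555.985ms=12/7b +370.656ms=8/7b
4) 926.641ms=20/7b +185.328ms=4/7b
5) 1111.969ms=24/7b +185.328ms=4/7b
Σ=4b of 4 (185bpm 4/4) — PASS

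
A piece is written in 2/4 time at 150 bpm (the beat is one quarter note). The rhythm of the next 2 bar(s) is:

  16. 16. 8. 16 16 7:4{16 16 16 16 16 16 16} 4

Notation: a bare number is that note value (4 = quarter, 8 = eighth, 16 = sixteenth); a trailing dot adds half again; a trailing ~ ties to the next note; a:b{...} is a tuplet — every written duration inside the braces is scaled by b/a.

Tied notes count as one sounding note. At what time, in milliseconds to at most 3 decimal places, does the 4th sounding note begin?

1. 0.0ms @ 0 + 150.0ms (3/8)
2. 150.0ms @ 3/8 + 150.0ms (3/8)
3. 300.0ms @ 3/4 + 300.0ms (3/4)
4. 600.0ms @ 3/2 + 100.0ms (1/4)
5. 700.0ms @ 7/4 + 100.0ms (1/4)
6. 800.0ms @ 2 + 57.143ms (1/7)
7. 857.143ms @ 15/7 + 57.143ms (1/7)
8. 914.286ms @ 16/7 + 57.143ms (1/7)
9. 971.429ms @ 17/7 + 57.143ms (1/7)
10. 1028.571ms @ 18/7 + 57.143ms (1/7)
11. 1085.714ms @ 19/7 + 57.143ms (1/7)
12. 1142.857ms @ 20/7 + 57.143ms (1/7)
13. 1200.0ms @ 3 + 400.0ms (1)

note 4 onset = 3/2b = 600.0ms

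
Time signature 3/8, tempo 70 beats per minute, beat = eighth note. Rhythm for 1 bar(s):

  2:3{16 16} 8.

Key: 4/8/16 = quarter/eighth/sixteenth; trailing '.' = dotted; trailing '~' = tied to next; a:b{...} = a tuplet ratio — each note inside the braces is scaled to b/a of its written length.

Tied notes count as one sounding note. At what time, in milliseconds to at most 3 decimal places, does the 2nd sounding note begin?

1. 0.0ms @ 0 + 642.857ms (3/4)
2. 642.857ms @ 3/4 + 642.857ms (3/4)
3. 1285.714ms @ 3/2 + 1285.714ms (3/2)

note 2 onset = 3/4b = 642.857ms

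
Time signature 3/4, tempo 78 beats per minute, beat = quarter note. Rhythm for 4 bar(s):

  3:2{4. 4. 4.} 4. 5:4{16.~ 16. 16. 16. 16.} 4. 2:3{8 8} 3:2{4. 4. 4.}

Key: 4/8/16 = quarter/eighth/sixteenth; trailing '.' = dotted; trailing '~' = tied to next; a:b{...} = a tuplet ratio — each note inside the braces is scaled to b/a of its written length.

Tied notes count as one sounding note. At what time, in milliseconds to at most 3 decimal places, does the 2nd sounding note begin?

note 2 onset = 1b = 769.231ms

1. 0.0ms @ 0 + 769.231ms (1)
2. 769.231ms @ 1 + 769.231ms (1)
3. 1538.462ms @ 2 + 769.231ms (1)
4. 2307.692ms @ 3 + 1153.846ms (3/2)
5. 3461.538ms @ 9/2 + 461.538ms (3/5)
6. 3923.077ms @ 51/10 + 230.769ms (3/10)
7. 4153.846ms @ 27/5 + 230.769ms (3/10)
8. 4384.615ms @ 57/10 + 230.769ms (3/10)
9. 4615.385ms @ 6 + 1153.846ms (3/2)
10. 5769.231ms @ 15/2 + 576.923ms (3/4)
11. 6346.154ms @ 33/4 + 576.923ms (3/4)
12. 6923.077ms @ 9 + 769.231ms (1)
13. 7692.308ms @ 10 + 769.231ms (1)
14. 8461.538ms @ 11 + 769.231ms (1)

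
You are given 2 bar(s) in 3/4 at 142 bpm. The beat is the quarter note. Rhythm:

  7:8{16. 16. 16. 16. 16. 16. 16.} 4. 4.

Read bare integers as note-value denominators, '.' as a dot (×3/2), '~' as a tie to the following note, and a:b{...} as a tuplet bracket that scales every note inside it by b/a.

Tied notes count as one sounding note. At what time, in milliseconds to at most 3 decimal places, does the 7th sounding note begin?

note 7 onset = 18/7b = 1086.519ms

1. 0.0ms @ 0 + 181.087ms (3/7)
2. 181.087ms @ 3/7 + 181.087ms (3/7)
3. 362.173ms @ 6/7 + 181.087ms (3/7)
4. 543.26ms @ 9/7 + 181.087ms (3/7)
5. 724.346ms @ 12/7 + 181.087ms (3/7)
6. 905.433ms @ 15/7 + 181.087ms (3/7)
7. 1086.519ms @ 18/7 + 181.087ms (3/7)
8. 1267.606ms @ 3 + 633.803ms (3/2)
9. 1901.408ms @ 9/2 + 633.803ms (3/2)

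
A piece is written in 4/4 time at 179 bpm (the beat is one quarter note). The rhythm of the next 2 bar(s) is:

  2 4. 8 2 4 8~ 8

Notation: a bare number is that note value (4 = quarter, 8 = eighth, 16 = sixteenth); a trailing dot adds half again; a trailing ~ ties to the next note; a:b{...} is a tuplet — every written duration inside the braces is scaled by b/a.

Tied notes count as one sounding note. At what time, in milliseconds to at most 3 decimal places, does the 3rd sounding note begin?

1. 0.0ms @ 0 + 670.391ms (2)
2. 670.391ms @ 2 + 502.793ms (3/2)
3. 1173.184ms @ 7/2 + 167.598ms (1/2)
4. 1340.782ms @ 4 + 670.391ms (2)
5. 2011.173ms @ 6 + 335.196ms (1)
6. 2346.369ms @ 7 + 335.196ms (1)

note 3 onset = 7/2b = 1173.184ms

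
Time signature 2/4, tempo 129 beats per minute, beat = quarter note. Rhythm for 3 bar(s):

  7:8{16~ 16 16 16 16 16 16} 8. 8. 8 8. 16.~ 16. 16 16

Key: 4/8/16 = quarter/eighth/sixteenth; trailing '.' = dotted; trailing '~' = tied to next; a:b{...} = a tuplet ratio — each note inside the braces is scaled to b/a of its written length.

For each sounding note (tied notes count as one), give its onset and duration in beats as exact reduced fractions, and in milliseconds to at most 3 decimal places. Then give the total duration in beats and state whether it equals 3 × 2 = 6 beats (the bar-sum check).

1) 0.0ms=0b +265.781ms=4/7b
2) 265.781ms=4/7b +132.89ms=2/7b
3) 398.671ms=6/7b +132.89ms=2/7b
4) 531.561ms=8/7b +132.89ms=2/7b
5) 664.452ms=10/7b +132.89ms=2/7b
6) 797.342ms=12/7b +132.89ms=2/7b
7) 930.233ms=2b +348.837ms=3/4b
8) 1279.07ms=11/4b +348.837ms=3/4b
9) 1627.907ms=7/2b +232.558ms=1/2b
10) 1860.465ms=4b +348.837ms=3/4b
11) 2209.302ms=19/4b +348.837ms=3/4b
12) 2558.14ms=11/2b +116.279ms=1/4b
13) 2674.419ms=23/4b +116.279ms=1/4b
Σ=6b of 6 (129bpm 2/4) — PASS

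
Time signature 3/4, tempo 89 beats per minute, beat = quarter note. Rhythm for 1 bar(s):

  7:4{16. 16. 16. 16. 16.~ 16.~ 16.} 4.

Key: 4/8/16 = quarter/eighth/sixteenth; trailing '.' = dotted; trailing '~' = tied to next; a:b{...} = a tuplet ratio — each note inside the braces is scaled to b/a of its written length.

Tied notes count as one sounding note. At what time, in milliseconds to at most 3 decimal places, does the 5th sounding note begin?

1. 0.0ms @ 0 + 144.462ms (3/14)
2. 144.462ms @ 3/14 + 144.462ms (3/14)
3. 288.925ms @ 3/7 + 144.462ms (3/14)
4. 433.387ms @ 9/14 + 144.462ms (3/14)
5. 577.849ms @ 6/7 + 433.387ms (9/14)
6. 1011.236ms @ 3/2 + 1011.236ms (3/2)

note 5 onset = 6/7b = 577.849ms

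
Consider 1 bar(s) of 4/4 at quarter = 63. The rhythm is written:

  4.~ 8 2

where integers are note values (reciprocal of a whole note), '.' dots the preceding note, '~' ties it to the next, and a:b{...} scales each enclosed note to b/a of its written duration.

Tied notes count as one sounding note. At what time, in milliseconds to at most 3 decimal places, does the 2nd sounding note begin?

1. 0.0ms @ 0 + 1904.762ms (2)
2. 1904.762ms @ 2 + 1904.762ms (2)

note 2 onset = 2b = 1904.762ms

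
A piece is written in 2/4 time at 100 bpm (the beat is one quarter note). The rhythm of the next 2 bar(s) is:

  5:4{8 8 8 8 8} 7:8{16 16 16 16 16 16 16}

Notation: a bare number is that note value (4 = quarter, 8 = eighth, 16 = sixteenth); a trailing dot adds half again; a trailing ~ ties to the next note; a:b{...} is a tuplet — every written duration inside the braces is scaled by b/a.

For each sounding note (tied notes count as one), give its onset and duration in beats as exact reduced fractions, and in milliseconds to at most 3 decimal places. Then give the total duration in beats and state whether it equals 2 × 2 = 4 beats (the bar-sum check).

1) 0.0ms=0b +240.0ms=2/5b
2) 240.0ms=2/5b +240.0ms=2/5b
3) 480.0ms=4/5b +240.0ms=2/5b
4) 720.0ms=6/5b +240.0ms=2/5b
5) 960.0ms=8/5b +240.0ms=2/5b
6) 1200.0ms=2b +171.429ms=2/7b
7) 1371.429ms=16/7b +171.429ms=2/7b
8) 1542.857ms=18/7b +171.429ms=2/7b
9) 1714.286ms=20/7b +171.429ms=2/7b
10) 1885.714ms=22/7b +171.429ms=2/7b
11) 2057.143ms=24/7b +171.429ms=2/7b
12) 2228.571ms=26/7b +171.429ms=2/7b
Σ=4b of 4 (100bpm 2/4) — PASS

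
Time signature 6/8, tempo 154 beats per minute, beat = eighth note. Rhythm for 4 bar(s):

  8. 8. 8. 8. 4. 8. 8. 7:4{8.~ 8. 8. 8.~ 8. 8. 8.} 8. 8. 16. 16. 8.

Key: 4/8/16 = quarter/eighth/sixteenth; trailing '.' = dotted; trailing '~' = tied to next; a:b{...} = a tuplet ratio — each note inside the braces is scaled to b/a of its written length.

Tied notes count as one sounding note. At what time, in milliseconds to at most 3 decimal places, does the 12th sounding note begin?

1. 0.0ms @ 0 + 584.416ms (3/2)
2. 584.416ms @ 3/2 + 584.416ms (3/2)
3. 1168.831ms @ 3 + 584.416ms (3/2)
4. 1753.247ms @ 9/2 + 584.416ms (3/2)
5. 2337.662ms @ 6 + 1168.831ms (3)
6. 3506.494ms @ 9 + 584.416ms (3/2)
7. 4090.909ms @ 21/2 + 584.416ms (3/2)
8. 4675.325ms @ 12 + 667.904ms (12/7)
9. 5343.228ms @ 96/7 + 333.952ms (6/7)
10. 5677.18ms @ 102/7 + 667.904ms (12/7)
11. 6345.083ms @ 114/7 + 333.952ms (6/7)
12. 6679.035ms @ 120/7 + 333.952ms (6/7)
13. 7012.987ms @ 18 + 584.416ms (3/2)
14. 7597.403ms @ 39/2 + 584.416ms (3/2)
15. 8181.818ms @ 21 + 292.208ms (3/4)
16. 8474.026ms @ 87/4 + 292.208ms (3/4)
17. 8766.234ms @ 45/2 + 584.416ms (3/2)

note 12 onset = 120/7b = 6679.035ms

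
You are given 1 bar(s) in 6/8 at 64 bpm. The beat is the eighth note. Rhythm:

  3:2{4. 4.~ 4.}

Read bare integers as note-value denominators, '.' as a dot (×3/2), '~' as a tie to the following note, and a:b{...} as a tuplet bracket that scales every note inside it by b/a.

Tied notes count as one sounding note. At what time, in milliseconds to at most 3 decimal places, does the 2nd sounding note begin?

1. 0.0ms @ 0 + 1875.0ms (2)
2. 1875.0ms @ 2 + 3750.0ms (4)

note 2 onset = 2b = 1875.0ms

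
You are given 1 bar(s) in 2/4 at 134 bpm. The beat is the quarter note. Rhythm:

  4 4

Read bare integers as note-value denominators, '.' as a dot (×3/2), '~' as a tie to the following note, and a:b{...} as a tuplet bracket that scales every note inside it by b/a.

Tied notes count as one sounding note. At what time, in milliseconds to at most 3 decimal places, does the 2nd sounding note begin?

1. 0.0ms @ 0 + 447.761ms (1)
2. 447.761ms @ 1 + 447.761ms (1)

note 2 onset = 1b = 447.761ms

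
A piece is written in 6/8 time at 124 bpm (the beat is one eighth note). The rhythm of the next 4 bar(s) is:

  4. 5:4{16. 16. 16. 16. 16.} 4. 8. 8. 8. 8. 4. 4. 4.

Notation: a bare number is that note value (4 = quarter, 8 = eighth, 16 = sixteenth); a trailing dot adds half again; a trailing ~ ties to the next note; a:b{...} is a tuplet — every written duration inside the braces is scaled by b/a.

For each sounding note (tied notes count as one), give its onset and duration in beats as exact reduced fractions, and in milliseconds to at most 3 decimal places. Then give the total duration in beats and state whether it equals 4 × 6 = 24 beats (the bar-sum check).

1) 0.0ms=0b +1451.613ms=3b
2) 1451.613ms=3b +290.323ms=3/5b
3) 1741.935ms=18/5b +290.323ms=3/5b
4) 2032.258ms=21/5b +290.323ms=3/5b
5) 2322.581ms=24/5b +290.323ms=3/5b
6) 2612.903ms=27/5b +290.323ms=3/5b
7) 2903.226ms=6b +1451.613ms=3b
8) 4354.839ms=9b +725.806ms=3/2b
9) 5080.645ms=21/2b +725.806ms=3/2b
10) 5806.452ms=12b +725.806ms=3/2b
11) 6532.258ms=27/2b +725.806ms=3/2b
12) 7258.065ms=15b +1451.613ms=3b
13) 8709.677ms=18b +1451.613ms=3b
14) 10161.29ms=21b +1451.613ms=3b
Σ=24b of 24 (124bpm 6/8) — PASS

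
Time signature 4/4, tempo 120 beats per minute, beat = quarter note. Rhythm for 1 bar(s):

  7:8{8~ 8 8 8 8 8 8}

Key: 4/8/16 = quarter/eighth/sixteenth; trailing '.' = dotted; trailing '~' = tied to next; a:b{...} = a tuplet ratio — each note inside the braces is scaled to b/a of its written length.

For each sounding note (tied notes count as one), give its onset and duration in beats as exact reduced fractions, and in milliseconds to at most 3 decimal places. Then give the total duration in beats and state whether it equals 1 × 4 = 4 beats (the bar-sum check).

1) 0.0ms=0b +571.429ms=8/7b
2) 571.429ms=8/7b +285.714ms=4/7b
3) 857.143ms=12/7b +285.714ms=4/7b
4) 1142.857ms=16/7b +285.714ms=4/7b
5) 1428.571ms=20/7b +285.714ms=4/7b
6) 1714.286ms=24/7b +285.714ms=4/7b
Σ=4b of 4 (120bpm 4/4) — PASS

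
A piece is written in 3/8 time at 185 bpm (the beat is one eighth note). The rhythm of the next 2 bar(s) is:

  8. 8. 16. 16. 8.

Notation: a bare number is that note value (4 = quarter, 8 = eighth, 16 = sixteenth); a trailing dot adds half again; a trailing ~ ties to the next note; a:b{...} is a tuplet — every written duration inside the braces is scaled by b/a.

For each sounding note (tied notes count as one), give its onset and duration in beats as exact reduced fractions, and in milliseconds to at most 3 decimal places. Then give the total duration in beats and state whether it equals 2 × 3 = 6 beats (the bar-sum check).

1) 0.0ms=0b +486.486ms=3/2b
2) 486.486ms=3/2b +486.486ms=3/2b
3) 972.973ms=3b +243.243ms=3/4b
4) 1216.216ms=15/4b +243.243ms=3/4b
5) 1459.459ms=9/2b +486.486ms=3/2b
Σ=6b of 6 (185bpm 3/8) — PASS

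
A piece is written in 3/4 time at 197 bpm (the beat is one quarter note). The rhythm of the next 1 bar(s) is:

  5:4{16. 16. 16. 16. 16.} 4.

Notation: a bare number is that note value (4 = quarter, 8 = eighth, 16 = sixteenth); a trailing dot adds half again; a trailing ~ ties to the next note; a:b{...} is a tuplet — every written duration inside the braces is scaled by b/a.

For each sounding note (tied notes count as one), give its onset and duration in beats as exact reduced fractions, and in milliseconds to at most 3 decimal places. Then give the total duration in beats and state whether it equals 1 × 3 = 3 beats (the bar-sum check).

1) 0.0ms=0b +91.371ms=3/10b
2) 91.371ms=3/10b +91.371ms=3/10b
3) 182.741ms=3/5b +91.371ms=3/10b
4) 274.112ms=9/10b +91.371ms=3/10b
5) 365.482ms=6/5b +91.371ms=3/10b
6) 456.853ms=3/2b +456.853ms=3/2b
Σ=3b of 3 (197bpm 3/4) — PASS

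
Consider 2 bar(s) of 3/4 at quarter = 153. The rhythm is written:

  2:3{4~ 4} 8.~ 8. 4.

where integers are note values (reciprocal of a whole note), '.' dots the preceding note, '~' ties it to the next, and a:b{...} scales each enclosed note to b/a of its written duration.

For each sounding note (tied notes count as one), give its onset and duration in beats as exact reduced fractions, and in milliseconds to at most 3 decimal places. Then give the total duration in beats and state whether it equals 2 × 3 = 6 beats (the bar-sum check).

1) 0.0ms=0b +1176.471ms=3b
2) 1176.471ms=3b +588.235ms=3/2b
3) 1764.706ms=9/2b +588.235ms=3/2b
Σ=6b of 6 (153bpm 3/4) — PASS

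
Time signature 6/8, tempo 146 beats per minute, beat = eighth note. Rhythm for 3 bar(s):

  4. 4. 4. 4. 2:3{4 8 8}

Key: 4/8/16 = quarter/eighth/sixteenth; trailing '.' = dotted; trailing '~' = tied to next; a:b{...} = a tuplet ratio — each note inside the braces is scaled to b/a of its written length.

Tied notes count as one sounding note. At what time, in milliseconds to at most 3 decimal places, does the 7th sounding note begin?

note 7 onset = 33/2b = 6780.822ms

1. 0.0ms @ 0 + 1232.877ms (3)
2. 1232.877ms @ 3 + 1232.877ms (3)
3. 2465.753ms @ 6 + 1232.877ms (3)
4. 3698.63ms @ 9 + 1232.877ms (3)
5. 4931.507ms @ 12 + 1232.877ms (3)
6. 6164.384ms @ 15 + 616.438ms (3/2)
7. 6780.822ms @ 33/2 + 616.438ms (3/2)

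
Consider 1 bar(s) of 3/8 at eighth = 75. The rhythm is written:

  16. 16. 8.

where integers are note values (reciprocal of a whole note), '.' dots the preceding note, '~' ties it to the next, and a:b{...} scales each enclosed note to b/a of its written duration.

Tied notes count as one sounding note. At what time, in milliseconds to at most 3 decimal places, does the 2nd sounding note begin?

note 2 onset = 3/4b = 600.0ms

1. 0.0ms @ 0 + 600.0ms (3/4)
2. 600.0ms @ 3/4 + 600.0ms (3/4)
3. 1200.0ms @ 3/2 + 1200.0ms (3/2)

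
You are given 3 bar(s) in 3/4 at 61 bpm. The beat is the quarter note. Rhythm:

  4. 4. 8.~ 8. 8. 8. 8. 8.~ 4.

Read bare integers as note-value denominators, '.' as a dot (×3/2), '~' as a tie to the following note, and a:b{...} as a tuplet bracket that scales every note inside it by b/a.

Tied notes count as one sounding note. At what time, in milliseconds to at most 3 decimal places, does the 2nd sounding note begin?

note 2 onset = 3/2b = 1475.41ms

1. 0.0ms @ 0 + 1475.41ms (3/2)
2. 1475.41ms @ 3/2 + 1475.41ms (3/2)
3. 2950.82ms @ 3 + 1475.41ms (3/2)
4. 4426.23ms @ 9/2 + 737.705ms (3/4)
5. 5163.934ms @ 21/4 + 737.705ms (3/4)
6. 5901.639ms @ 6 + 737.705ms (3/4)
7. 6639.344ms @ 27/4 + 2213.115ms (9/4)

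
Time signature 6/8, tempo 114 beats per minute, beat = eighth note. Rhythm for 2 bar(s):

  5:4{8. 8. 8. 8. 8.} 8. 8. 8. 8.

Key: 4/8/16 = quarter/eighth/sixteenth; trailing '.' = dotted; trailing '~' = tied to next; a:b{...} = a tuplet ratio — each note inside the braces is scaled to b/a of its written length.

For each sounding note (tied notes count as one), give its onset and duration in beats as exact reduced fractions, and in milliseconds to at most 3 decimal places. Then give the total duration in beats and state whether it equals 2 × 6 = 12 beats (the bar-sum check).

1) 0.0ms=0b +631.579ms=6/5b
2) 631.579ms=6/5b +631.579ms=6/5b
3) 1263.158ms=12/5b +631.579ms=6/5b
4) 1894.737ms=18/5b +631.579ms=6/5b
5) 2526.316ms=24/5b +631.579ms=6/5b
6) 3157.895ms=6b +789.474ms=3/2b
7) 3947.368ms=15/2b +789.474ms=3/2b
8) 4736.842ms=9b +789.474ms=3/2b
9) 5526.316ms=21/2b +789.474ms=3/2b
Σ=12b of 12 (114bpm 6/8) — PASS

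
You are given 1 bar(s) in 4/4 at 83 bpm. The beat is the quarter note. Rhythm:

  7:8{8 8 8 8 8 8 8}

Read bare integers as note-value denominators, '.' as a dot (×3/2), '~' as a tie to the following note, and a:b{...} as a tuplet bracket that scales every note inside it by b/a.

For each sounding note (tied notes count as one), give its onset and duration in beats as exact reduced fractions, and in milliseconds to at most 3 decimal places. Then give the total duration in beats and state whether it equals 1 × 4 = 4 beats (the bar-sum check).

1) 0.0ms=0b +413.081ms=4/7b
2) 413.081ms=4/7b +413.081ms=4/7b
3) 826.162ms=8/7b +413.081ms=4/7b
4) 1239.243ms=12/7b +413.081ms=4/7b
5) 1652.324ms=16/7b +413.081ms=4/7b
6) 2065.404ms=20/7b +413.081ms=4/7b
7) 2478.485ms=24/7b +413.081ms=4/7b
Σ=4b of 4 (83bpm 4/4) — PASS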